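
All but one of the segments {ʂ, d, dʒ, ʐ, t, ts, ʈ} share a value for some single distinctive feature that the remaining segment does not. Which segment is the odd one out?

dʒ

[distributed] groups all but one: /t, ʈ, d, ts, ʐ, ʂ/ share [−distributed] while /dʒ/ (voiced postalveolar affricate) alone is [+distributed]. Removing any other segment would not leave a single-feature class that excludes it.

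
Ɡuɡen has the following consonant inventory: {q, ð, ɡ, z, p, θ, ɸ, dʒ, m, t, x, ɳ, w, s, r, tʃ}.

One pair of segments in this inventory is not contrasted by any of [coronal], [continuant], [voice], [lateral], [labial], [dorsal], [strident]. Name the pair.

r, ð

On the given features, /r/ and /ð/ have an identical profile: [+coronal], [+continuant], [+voice], [-lateral], [-labial], [-dorsal], [-strident]. No other two segments in the inventory coincide on all 7 features. (They do differ in [sonorant], which is not among the given features.)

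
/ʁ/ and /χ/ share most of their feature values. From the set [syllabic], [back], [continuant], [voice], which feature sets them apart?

[voice]

/ʁ/ is the voiced uvular fricative and /χ/ is the voiceless uvular fricative. Both are [-syllabic], [+back], [+continuant]. /ʁ/ is [+voice] while /χ/ is [-voice], so the distinguishing feature is [voice].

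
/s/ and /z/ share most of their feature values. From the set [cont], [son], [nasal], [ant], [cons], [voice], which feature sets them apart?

[voice]

/s/ is the voiceless alveolar fricative and /z/ is the voiced alveolar fricative. Both are [+continuant], [-sonorant], [-nasal], [+anterior], [+consonantal]. /s/ is [-voice] while /z/ is [+voice], so the distinguishing feature is [voice].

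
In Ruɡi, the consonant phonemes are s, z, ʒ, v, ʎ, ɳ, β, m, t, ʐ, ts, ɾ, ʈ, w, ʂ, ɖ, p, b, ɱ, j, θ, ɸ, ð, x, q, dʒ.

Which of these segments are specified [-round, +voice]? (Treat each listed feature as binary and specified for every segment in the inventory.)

Checking each segment against [-round], [+voice]: /z/ (voiced alveolar fricative), /ʒ/ (voiced postalveolar fricative), /v/ (voiced labiodental fricative), /ʎ/ (palatal lateral approximant), /ɳ/ (retroflex nasal), /β/ (voiced bilabial fricative), among others, satisfy every feature; every other segment in the inventory fails at least one.

z, ʒ, v, ʎ, ɳ, β, m, ʐ, ɾ, ɖ, b, ɱ, j, ð, dʒ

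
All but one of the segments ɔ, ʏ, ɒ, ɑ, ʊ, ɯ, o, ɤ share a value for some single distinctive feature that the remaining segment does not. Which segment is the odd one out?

The remaining segments after removing /ʏ/ share [+back]; /ʏ/ (high front rounded lax vowel) is [-back]. For every other candidate removal, the leftover set fails to share any single feature value that the removed segment lacks.

ʏ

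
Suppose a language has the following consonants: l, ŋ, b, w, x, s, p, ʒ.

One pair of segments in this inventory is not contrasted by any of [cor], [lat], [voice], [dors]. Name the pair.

ŋ, w

On the given features, /ŋ/ and /w/ have an identical profile: [-coronal], [-lateral], [+voice], [+dorsal]. No other two segments in the inventory coincide on all 4 features. (They do differ in [nasal], [continuant], [labial] and [round], which are not among the given features.)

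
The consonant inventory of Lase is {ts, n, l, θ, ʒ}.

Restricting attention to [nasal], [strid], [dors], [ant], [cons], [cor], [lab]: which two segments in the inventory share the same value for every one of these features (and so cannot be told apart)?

Both /θ/ and /l/ are [-nasal], [-strident], [-dorsal], [+anterior], [+consonantal], [+coronal], [-labial]. Since the list omits [sonorant], [voice] and [lateral] — which do distinguish the voiceless dental fricative from the alveolar lateral approximant — this pair collapses; all other pairs remain distinct.

θ, l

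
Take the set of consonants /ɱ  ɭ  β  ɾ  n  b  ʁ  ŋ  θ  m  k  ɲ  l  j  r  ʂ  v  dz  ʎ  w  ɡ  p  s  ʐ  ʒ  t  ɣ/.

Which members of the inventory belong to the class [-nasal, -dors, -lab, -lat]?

ɾ, θ, r, ʂ, dz, s, ʐ, ʒ, t

Eliminate segments failing any feature: /ɱ, n, ŋ, m, ɲ/ are [+nasal]; /ɭ, l/ are [+lateral]; /β, b, v, p/ are [+labial]; /ʁ, k, j, ʎ, w, ɡ, ɣ/ are [+dorsal]. The remaining /ɾ, θ, r, ʂ, dz, s, ʐ, ʒ, t/ satisfy [-nasal], [-dorsal], [-labial], [-lateral].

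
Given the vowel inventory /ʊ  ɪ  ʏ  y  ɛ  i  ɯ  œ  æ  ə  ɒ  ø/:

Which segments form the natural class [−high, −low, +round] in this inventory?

œ, ø

First, the [−high] segments are /ɛ, œ, æ, ə, ɒ, ø/.
Then [−low] gives /ɛ, œ, ə, ø/.
Of those, [+round] leaves /œ, ø/.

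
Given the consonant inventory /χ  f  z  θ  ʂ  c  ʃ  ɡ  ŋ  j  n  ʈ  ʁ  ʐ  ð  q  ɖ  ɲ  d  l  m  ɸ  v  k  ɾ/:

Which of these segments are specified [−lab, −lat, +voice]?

Checking each segment against [−labial], [−lateral], [+voice]: /z/ (voiced alveolar fricative), /ɡ/ (voiced velar stop), /ŋ/ (velar nasal), /j/ (palatal glide), /n/ (alveolar nasal), /ʁ/ (voiced uvular fricative), among others, satisfy every feature; every other segment in the inventory fails at least one.

z, ɡ, ŋ, j, n, ʁ, ʐ, ð, ɖ, ɲ, d, ɾ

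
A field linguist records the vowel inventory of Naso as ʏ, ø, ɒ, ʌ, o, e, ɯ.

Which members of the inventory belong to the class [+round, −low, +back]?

o

Checking each segment against [+round], [−low], [+back]: /o/ (mid back rounded tense vowel) satisfies every feature; every other segment in the inventory fails at least one.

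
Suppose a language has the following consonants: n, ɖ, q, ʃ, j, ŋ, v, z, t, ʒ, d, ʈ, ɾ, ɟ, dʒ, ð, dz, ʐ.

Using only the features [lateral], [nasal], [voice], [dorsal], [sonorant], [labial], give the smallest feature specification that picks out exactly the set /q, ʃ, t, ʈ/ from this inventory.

/q, ʃ, t, ʈ/ are exactly the [-voice] segments in the inventory, so a single feature suffices.

[-voice]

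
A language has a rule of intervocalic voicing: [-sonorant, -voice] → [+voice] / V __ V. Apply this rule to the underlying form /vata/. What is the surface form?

/t/ satisfies [-sonorant, -voice] and sits in V __ V. The [+voice] counterpart of the voiceless alveolar stop is /d/. Other segments in /vata/ either fail the structural description or are not in the environment, so the surface form is [vada].

[vada]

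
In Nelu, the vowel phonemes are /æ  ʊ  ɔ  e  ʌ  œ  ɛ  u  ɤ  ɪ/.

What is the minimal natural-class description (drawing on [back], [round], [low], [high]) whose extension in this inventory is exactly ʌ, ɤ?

/ʌ, ɤ/ are all [+back], [-round], and no other segment in the inventory matches both values. Dropping any one of them over-generates: [-round] alone would also admit /æ, e, ɛ, ɪ/; [+back] alone would also admit /ʊ, ɔ, u/. No other single listed feature picks out exactly this set either, so fewer than two features will not do.

[+back, -round]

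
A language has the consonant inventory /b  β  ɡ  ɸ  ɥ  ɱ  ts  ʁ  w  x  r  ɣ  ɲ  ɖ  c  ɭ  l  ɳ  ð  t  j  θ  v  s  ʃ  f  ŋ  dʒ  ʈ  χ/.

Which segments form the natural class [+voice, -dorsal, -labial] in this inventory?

Eliminate segments failing any feature: /b, β, ɱ, v/ are [+labial]; /ɡ, ɥ, ʁ, w, ɣ, ɲ, j, ŋ/ are [+dorsal]; /ɸ, ts, x, c, t, θ, s, ʃ, f, ʈ, χ/ are [-voice]. The remaining /r, ɖ, ɭ, l, ɳ, ð, dʒ/ satisfy [+voice], [-dorsal], [-labial].

r, ɖ, ɭ, l, ɳ, ð, dʒ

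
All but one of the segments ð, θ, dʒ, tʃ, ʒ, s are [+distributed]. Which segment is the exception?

s

/dʒ, tʃ, ʒ, θ, ð/ are all [+distributed]; /s/ (voiceless alveolar fricative) is [−distributed].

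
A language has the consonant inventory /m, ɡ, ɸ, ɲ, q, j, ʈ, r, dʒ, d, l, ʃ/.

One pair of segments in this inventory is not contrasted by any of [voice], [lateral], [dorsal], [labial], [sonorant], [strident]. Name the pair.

Both /ɲ/ and /j/ are [+voice], [−lateral], [+dorsal], [−labial], [+sonorant], [−strident]. Since the list omits [nasal] and [continuant] — which do distinguish the palatal nasal from the palatal glide — this pair collapses; all other pairs remain distinct.

ɲ, j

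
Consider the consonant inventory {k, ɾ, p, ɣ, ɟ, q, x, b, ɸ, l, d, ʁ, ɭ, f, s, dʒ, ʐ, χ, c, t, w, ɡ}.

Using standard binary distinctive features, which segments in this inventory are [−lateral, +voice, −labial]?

ɾ, ɣ, ɟ, d, ʁ, dʒ, ʐ, ɡ

Eliminate segments failing any feature: /k, p, q, x, ɸ, f, s, χ, c, t/ are [−voice]; /b, w/ are [+labial]; /l, ɭ/ are [+lateral]. The remaining /ɾ, ɣ, ɟ, d, ʁ, dʒ, ʐ, ɡ/ satisfy [−lateral], [+voice], [−labial].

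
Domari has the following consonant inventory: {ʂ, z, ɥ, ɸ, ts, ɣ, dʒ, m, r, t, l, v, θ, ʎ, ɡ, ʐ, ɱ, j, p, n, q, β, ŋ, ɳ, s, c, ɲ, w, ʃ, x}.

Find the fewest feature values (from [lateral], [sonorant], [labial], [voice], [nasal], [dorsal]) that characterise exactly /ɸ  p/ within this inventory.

[−voice, +labial]

The class [−voice], [+labial] has exactly /ɸ, p/ as its extension in this inventory. No smaller conjunction from the listed features achieves this: [+labial] alone would also admit /ɥ, m, v, ɱ, …/; [−voice] alone would also admit /ʂ, ts, t, θ, …/; and checking the remaining single features turns up none with this extension.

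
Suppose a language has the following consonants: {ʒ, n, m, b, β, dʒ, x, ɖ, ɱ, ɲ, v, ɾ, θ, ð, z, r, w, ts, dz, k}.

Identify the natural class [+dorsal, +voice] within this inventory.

ɲ, w

Eliminate segments failing any feature: /ʒ, n, m, b, β, dʒ, ɖ, ɱ, v, ɾ, θ, ð, z, r, ts, dz/ are [−dorsal]; /x, k/ are [−voice]. The remaining /ɲ, w/ satisfy [+dorsal], [+voice].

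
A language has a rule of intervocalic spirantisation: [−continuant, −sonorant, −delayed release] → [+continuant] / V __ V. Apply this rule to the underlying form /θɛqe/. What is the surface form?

Only /q/ occurs between two vowels (/ɛ/ __ /e/) and matches the structural description. It is a voiceless uvular stop, so [−continuant, −sonorant, −delayed release] holds; changing it to [+continuant] with all other features held fixed yields /χ/ (voiceless uvular fricative). No other segment meets both the structural description and the environment, so the output is [θɛχe].

[θɛχe]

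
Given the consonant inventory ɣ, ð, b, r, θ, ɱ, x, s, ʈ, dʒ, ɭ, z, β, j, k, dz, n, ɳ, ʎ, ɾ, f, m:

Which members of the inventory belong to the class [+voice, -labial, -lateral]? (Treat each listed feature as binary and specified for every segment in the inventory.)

Checking each segment against [+voice], [-labial], [-lateral]: /ɣ/ (voiced velar fricative), /ð/ (voiced dental fricative), /r/ (alveolar trill), /dʒ/ (voiced postalveolar affricate), /z/ (voiced alveolar fricative), /j/ (palatal glide), among others, satisfy every feature; every other segment in the inventory fails at least one.

ɣ, ð, r, dʒ, z, j, dz, n, ɳ, ɾ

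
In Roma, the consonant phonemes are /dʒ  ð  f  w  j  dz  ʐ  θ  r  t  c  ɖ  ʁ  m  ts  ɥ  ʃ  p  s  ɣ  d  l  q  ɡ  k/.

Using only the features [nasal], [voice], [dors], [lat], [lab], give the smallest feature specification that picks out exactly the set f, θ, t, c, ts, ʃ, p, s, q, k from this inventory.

[−voice]

/f, θ, t, c, ts, ʃ, p, s, q, k/ are exactly the [−voice] segments in the inventory, so a single feature suffices.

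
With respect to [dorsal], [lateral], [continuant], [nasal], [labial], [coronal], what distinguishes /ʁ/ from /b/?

/ʁ/ (voiced uvular fricative) and /b/ (voiced bilabial stop) agree on [-lateral], [-nasal], [-coronal]. They differ on [continuant] (/ʁ/ [+], /b/ [-]), [labial] (/ʁ/ [-], /b/ [+]), [dorsal] (/ʁ/ [+], /b/ [-]).

[continuant], [labial], [dorsal]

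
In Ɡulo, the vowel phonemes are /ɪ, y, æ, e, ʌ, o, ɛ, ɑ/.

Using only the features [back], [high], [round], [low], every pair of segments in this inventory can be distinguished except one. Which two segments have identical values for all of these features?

On the given features, /e/ and /ɛ/ have an identical profile: [−back], [−high], [−round], [−low]. No other two segments in the inventory coincide on all 4 features. (They do differ in [tense], which is not among the given features.)

e, ɛ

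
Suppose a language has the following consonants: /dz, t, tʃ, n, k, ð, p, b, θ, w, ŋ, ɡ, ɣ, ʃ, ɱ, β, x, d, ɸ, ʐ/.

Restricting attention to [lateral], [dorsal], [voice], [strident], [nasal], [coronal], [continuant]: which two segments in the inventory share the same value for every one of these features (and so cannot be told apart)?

Both /w/ and /ɣ/ are [−lateral], [+dorsal], [+voice], [−strident], [−nasal], [−coronal], [+continuant]. Since the list omits [sonorant], [labial] and [round] — which do distinguish the labial-velar glide from the voiced velar fricative — this pair collapses; all other pairs remain distinct.

w, ɣ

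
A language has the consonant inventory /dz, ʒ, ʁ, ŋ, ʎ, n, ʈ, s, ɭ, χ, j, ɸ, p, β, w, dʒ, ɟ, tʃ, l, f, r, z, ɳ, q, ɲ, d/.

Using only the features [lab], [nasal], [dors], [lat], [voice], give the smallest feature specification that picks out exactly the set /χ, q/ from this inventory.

The class [−voice], [+dorsal] has exactly /χ, q/ as its extension in this inventory. No smaller conjunction from the listed features achieves this: [+dorsal] alone would also admit /ʁ, ŋ, ʎ, j, …/; [−voice] alone would also admit /ʈ, s, ɸ, p, …/; and checking the remaining single features turns up none with this extension.

[−voice, +dors]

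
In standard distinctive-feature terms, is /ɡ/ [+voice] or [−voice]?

[+voice]

/ɡ/ is the voiced velar stop, hence [+voice].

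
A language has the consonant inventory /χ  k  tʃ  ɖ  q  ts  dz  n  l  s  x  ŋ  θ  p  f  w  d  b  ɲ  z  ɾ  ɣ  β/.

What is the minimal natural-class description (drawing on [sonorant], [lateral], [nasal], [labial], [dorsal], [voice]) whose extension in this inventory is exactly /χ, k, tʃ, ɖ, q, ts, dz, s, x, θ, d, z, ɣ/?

The class [-sonorant], [-labial] has exactly /χ, k, tʃ, ɖ, q, ts, dz, s, x, θ, d, z, ɣ/ as its extension in this inventory. No smaller conjunction from the listed features achieves this: [-labial] alone would also admit /n, l, ŋ, ɲ, …/; [-sonorant] alone would also admit /p, f, b, β/; and checking the remaining single features turns up none with this extension.

[-sonorant, -labial]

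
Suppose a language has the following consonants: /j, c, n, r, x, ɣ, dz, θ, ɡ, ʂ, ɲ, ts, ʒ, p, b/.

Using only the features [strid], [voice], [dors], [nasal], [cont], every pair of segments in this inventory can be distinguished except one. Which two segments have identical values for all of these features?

ɣ, j

/ɣ/ (voiced velar fricative) and /j/ (palatal glide) are both [-strident], [+voice], [+dorsal], [-nasal], [+continuant], so none of the listed features separates them. (They do differ in [sonorant] and [back], which are not among the given features.) Every other pair in the inventory differs on at least one listed feature.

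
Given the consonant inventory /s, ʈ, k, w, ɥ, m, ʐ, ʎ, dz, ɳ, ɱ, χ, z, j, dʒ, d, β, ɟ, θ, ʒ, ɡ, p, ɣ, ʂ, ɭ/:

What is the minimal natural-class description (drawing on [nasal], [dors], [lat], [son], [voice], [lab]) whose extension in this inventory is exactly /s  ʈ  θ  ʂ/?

[−voice, −lab, −dors]

Every target segment is [−voice], [−labial], [−dorsal]; each remaining inventory member fails at least one of these. Each conjunct is needed — [−labial, −dorsal] alone would also admit /ʐ, dz, ɳ, z, …/; [−voice, −dorsal] alone would also admit /p/; [−voice, −labial] alone would also admit /k, χ/ — and no other combination of two listed features has exactly this extension, so three is the minimum.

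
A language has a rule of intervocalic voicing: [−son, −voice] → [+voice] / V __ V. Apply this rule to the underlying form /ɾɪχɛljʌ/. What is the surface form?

Only /χ/ occurs between two vowels (/ɪ/ __ /ɛ/) and matches the structural description. It is a voiceless uvular fricative, so [−son, −voice] holds; changing it to [+voice] with all other features held fixed yields /ʁ/ (voiced uvular fricative). No other segment meets both the structural description and the environment, so the output is [ɾɪʁɛljʌ].

[ɾɪʁɛljʌ]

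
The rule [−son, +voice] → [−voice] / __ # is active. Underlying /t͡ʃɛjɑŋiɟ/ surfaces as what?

[t͡ʃɛjɑŋic]

Only the final segment /ɟ/ is both word-final and matches the structural description. It is a voiced palatal stop, so [−son, +voice] holds; changing it to [−voice] with all other features held fixed yields /c/ (voiceless palatal stop). No other segment meets both the structural description and the environment, so the output is [t͡ʃɛjɑŋic].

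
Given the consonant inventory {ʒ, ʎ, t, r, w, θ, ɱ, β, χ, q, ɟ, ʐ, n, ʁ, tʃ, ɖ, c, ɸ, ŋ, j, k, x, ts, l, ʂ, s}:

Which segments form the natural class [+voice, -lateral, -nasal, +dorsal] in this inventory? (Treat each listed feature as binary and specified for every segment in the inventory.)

Eliminate segments failing any feature: /ʒ, r, β, ʐ, ɖ/ are [-dorsal]; /ʎ, l/ are [+lateral]; /t, θ, χ, q, tʃ, c, ɸ, k, x, ts, ʂ, s/ are [-voice]; /ɱ, n, ŋ/ are [+nasal]. The remaining /w, ɟ, ʁ, j/ satisfy [+voice], [-lateral], [-nasal], [+dorsal].

w, ɟ, ʁ, j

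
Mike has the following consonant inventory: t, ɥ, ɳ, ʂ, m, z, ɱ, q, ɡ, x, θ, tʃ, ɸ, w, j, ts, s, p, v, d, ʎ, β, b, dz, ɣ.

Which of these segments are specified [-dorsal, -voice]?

The [-dorsal] segments are /t, ɳ, ʂ, m, z, ɱ, θ, tʃ, ɸ, ts, s, p, v, d, β, b, dz/.
Intersecting with [-voice] leaves /t, ʂ, θ, tʃ, ɸ, ts, s, p/.

t, ʂ, θ, tʃ, ɸ, ts, s, p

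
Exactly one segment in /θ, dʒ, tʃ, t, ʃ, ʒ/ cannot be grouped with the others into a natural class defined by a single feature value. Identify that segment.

The remaining segments after removing /t/ share [+distributed]; /t/ (voiceless alveolar stop) is [−distributed]. For every other candidate removal, the leftover set fails to share any single feature value that the removed segment lacks.

t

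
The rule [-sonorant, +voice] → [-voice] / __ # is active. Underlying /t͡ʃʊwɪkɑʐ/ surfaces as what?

The only segment in the rule's environment that also matches [-sonorant, +voice] is /ʐ/. Applying [-voice] turns the voiced retroflex fricative into /ʂ/ (voiceless retroflex fricative), giving [t͡ʃʊwɪkɑʂ].

[t͡ʃʊwɪkɑʂ]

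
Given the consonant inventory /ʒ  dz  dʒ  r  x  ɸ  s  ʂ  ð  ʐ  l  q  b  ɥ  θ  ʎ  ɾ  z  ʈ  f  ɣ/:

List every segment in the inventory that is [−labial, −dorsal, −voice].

s, ʂ, θ, ʈ

First, the [−labial] segments are /ʒ, dz, dʒ, r, x, s, ʂ, ð, ʐ, l, q, θ, ʎ, ɾ, z, ʈ, ɣ/.
Within that set, [−dorsal] gives /ʒ, dz, dʒ, r, s, ʂ, ð, ʐ, l, θ, ɾ, z, ʈ/.
Within that set, [−voice] leaves /s, ʂ, θ, ʈ/.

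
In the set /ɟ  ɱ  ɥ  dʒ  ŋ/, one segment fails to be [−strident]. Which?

/ŋ, ɟ, ɥ, ɱ/ are all [−strident]; /dʒ/ (voiced postalveolar affricate) is [+strident].

dʒ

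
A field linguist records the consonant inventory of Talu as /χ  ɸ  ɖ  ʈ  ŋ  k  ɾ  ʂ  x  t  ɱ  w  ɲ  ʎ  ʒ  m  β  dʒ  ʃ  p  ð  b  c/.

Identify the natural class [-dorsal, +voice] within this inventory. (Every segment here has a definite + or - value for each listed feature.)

The [-dorsal] segments are /ɸ, ɖ, ʈ, ɾ, ʂ, t, ɱ, ʒ, m, β, dʒ, ʃ, p, ð, b/.
Among these, [+voice] leaves /ɖ, ɾ, ɱ, ʒ, m, β, dʒ, ð, b/.

ɖ, ɾ, ɱ, ʒ, m, β, dʒ, ð, b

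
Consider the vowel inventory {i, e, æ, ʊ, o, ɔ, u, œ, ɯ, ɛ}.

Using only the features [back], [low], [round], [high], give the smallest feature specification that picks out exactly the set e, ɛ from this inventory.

[−high, −low, −round]

Every target segment is [−high], [−low], [−round]; each remaining inventory member fails at least one of these. Each conjunct is needed — [−low, −round] alone would also admit /i, ɯ/; [−high, −round] alone would also admit /æ/; [−high, −low] alone would also admit /o, ɔ, œ/ — and no other combination of two listed features has exactly this extension, so three is the minimum.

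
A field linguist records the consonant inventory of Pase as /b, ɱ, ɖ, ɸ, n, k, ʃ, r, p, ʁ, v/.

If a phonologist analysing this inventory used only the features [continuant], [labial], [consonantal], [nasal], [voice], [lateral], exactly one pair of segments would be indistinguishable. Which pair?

Both /ʁ/ and /r/ are [+continuant], [−labial], [+consonantal], [−nasal], [+voice], [−lateral]. Since the list omits [coronal] and [dorsal] — which do distinguish the voiced uvular fricative from the alveolar trill — this pair collapses; all other pairs remain distinct.

ʁ, r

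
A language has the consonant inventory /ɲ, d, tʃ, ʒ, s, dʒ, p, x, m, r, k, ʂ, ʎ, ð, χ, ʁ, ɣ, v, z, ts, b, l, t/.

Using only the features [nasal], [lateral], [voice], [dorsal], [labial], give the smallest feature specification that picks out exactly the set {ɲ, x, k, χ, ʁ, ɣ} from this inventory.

[−lateral, +dorsal]

/ɲ, x, k, χ, ʁ, ɣ/ are all [−lateral], [+dorsal], and no other segment in the inventory matches both values. Dropping any one of them over-generates: [+dorsal] alone would also admit /ʎ/; [−lateral] alone would also admit /d, tʃ, ʒ, s, …/. No other single listed feature picks out exactly this set either, so fewer than two features will not do.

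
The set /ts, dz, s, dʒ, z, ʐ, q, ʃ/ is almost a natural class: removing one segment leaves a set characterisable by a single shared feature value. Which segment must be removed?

q

The remaining segments after removing /q/ share [+strident]; /q/ (voiceless uvular stop) is [-strident]. For every other candidate removal, the leftover set fails to share any single feature value that the removed segment lacks.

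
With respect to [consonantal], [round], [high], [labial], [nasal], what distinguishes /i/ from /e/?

The two segments share [-consonantal], [-round], [-labial], [-nasal]. The only feature from the list on which they differ: /i/ is [+high] while /e/ is [-high].

[high]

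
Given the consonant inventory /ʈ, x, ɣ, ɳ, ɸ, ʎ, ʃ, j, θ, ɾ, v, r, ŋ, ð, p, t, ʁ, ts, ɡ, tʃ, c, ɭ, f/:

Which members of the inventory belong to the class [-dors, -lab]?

Checking each segment against [-dorsal], [-labial]: /ʈ/ (voiceless retroflex stop), /ɳ/ (retroflex nasal), /ʃ/ (voiceless postalveolar fricative), /θ/ (voiceless dental fricative), /ɾ/ (alveolar tap), /r/ (alveolar trill), among others, satisfy every feature; every other segment in the inventory fails at least one.

ʈ, ɳ, ʃ, θ, ɾ, r, ð, t, ts, tʃ, ɭ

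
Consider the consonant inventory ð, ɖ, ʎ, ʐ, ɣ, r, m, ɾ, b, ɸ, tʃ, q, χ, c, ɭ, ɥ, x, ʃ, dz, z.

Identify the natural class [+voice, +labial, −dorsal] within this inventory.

The [+voice] segments are /ð, ɖ, ʎ, ʐ, ɣ, r, m, ɾ, b, ɭ, ɥ, dz, z/.
Of those, [+labial] gives /m, b, ɥ/.
Of those, [−dorsal] leaves /m, b/.

m, b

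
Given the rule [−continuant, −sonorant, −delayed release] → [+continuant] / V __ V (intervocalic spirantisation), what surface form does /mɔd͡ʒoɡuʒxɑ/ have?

[mɔd͡ʒoɣuʒxɑ]

Only /ɡ/ occurs between two vowels (/o/ __ /u/) and matches the structural description. It is a voiced velar stop, so [−continuant, −sonorant, −delayed release] holds; changing it to [+continuant] with all other features held fixed yields /ɣ/ (voiced velar fricative). No other segment meets both the structural description and the environment, so the output is [mɔd͡ʒoɣuʒxɑ].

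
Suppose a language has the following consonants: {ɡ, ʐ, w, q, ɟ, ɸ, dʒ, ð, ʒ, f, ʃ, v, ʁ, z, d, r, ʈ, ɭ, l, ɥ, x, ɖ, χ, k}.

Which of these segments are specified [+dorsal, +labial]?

w, ɥ

Eliminate segments failing any feature: /ɡ, q, ɟ, ʁ, x, χ, k/ are [-labial]; /ʐ, ɸ, dʒ, ð, ʒ, f, ʃ, v, z, d, r, ʈ, ɭ, l, ɖ/ are [-dorsal]. The remaining /w, ɥ/ satisfy [+dorsal], [+labial].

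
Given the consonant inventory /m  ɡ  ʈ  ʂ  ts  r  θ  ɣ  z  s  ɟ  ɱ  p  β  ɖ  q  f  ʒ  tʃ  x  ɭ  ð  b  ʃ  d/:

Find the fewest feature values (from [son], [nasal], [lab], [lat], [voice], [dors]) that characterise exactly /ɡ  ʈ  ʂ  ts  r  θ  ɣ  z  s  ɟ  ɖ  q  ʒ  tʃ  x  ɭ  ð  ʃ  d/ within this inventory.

[-lab]

/ɡ, ʈ, ʂ, ts, r, θ, ɣ, z, s, ɟ, ɖ, q, ʒ, tʃ, x, ɭ, ð, ʃ, d/ are exactly the [-labial] segments in the inventory, so a single feature suffices.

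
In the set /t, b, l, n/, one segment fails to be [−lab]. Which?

Every segment except /b/ is [−labial]. /b/ (voiced bilabial stop) is [+labial], so it is the exception.

b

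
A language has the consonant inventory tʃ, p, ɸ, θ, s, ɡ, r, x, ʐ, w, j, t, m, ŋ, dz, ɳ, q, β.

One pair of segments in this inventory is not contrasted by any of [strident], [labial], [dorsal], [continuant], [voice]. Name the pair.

On the given features, /ŋ/ and /ɡ/ have an identical profile: [−strident], [−labial], [+dorsal], [−continuant], [+voice]. No other two segments in the inventory coincide on all 5 features. (They do differ in [sonorant] and [nasal], which are not among the given features.)

ŋ, ɡ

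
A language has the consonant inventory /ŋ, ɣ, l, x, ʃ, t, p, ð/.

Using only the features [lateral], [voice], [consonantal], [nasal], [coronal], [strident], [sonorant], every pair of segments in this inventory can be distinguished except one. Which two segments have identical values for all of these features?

On the given features, /p/ and /x/ have an identical profile: [-lateral], [-voice], [+consonantal], [-nasal], [-coronal], [-strident], [-sonorant]. No other two segments in the inventory coincide on all 7 features. (They do differ in [continuant], [labial] and [dorsal], which are not among the given features.)

p, x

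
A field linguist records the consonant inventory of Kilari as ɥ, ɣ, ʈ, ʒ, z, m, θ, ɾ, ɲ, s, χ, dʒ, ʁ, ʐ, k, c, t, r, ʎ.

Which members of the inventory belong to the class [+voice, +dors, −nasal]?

ɥ, ɣ, ʁ, ʎ

The [+voice] segments are /ɥ, ɣ, ʒ, z, m, ɾ, ɲ, dʒ, ʁ, ʐ, r, ʎ/.
Intersecting with [+dorsal] gives /ɥ, ɣ, ɲ, ʁ, ʎ/.
Of those, [−nasal] leaves /ɥ, ɣ, ʁ, ʎ/.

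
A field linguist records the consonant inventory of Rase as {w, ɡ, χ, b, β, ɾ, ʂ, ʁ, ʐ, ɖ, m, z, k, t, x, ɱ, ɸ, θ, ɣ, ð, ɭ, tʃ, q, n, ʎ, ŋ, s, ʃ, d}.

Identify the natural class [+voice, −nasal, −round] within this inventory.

ɡ, b, β, ɾ, ʁ, ʐ, ɖ, z, ɣ, ð, ɭ, ʎ, d

First, the [+voice] segments are /w, ɡ, b, β, ɾ, ʁ, ʐ, ɖ, m, z, ɱ, ɣ, ð, ɭ, n, ʎ, ŋ, d/.
Then [−nasal] gives /w, ɡ, b, β, ɾ, ʁ, ʐ, ɖ, z, ɣ, ð, ɭ, ʎ, d/.
Of those, [−round] leaves /ɡ, b, β, ɾ, ʁ, ʐ, ɖ, z, ɣ, ð, ɭ, ʎ, d/.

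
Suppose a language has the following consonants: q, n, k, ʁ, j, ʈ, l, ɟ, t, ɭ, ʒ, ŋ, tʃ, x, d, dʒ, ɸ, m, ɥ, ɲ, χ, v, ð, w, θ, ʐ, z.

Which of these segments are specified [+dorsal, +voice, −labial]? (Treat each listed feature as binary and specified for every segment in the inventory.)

The [+dorsal] segments are /q, k, ʁ, j, ɟ, ŋ, x, ɥ, ɲ, χ, w/.
Among these, [+voice] gives /ʁ, j, ɟ, ŋ, ɥ, ɲ, w/.
Intersecting with [−labial] leaves /ʁ, j, ɟ, ŋ, ɲ/.

ʁ, j, ɟ, ŋ, ɲ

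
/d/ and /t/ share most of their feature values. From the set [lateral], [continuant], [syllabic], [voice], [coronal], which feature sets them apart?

[voice]

The two segments share [−lateral], [−continuant], [−syllabic], [+coronal]. The only feature from the list on which they differ: /d/ is [+voice] while /t/ is [−voice].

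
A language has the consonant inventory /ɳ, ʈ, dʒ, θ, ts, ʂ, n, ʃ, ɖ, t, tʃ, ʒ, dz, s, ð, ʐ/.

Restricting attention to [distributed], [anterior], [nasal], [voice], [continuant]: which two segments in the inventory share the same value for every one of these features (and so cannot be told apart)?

t, ts

/t/ (voiceless alveolar stop) and /ts/ (voiceless alveolar affricate) are both [−distributed], [+anterior], [−nasal], [−voice], [−continuant], so none of the listed features separates them. (They do differ in [strident] and [delayed release], which are not among the given features.) Every other pair in the inventory differs on at least one listed feature.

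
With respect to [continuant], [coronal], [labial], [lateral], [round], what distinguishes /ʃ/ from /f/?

[labial], [coronal]

/ʃ/ is the voiceless postalveolar fricative and /f/ is the voiceless labiodental fricative. Both are [+continuant], [−lateral], [−round]. /ʃ/ is [−labial] while /f/ is [+labial]; /ʃ/ is [+coronal] while /f/ is [−coronal], so the distinguishing features are [labial], [coronal].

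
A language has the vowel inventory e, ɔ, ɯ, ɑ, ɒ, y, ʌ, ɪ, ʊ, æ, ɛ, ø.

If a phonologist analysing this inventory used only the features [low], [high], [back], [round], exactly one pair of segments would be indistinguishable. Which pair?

ɛ, e

/ɛ/ (mid front unrounded lax vowel) and /e/ (mid front unrounded tense vowel) are both [-low], [-high], [-back], [-round], so none of the listed features separates them. (They do differ in [tense], which is not among the given features.) Every other pair in the inventory differs on at least one listed feature.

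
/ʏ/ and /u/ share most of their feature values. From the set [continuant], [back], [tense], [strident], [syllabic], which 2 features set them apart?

[back], [tense]

The two segments share [+continuant], [-strident], [+syllabic]. The only features from the list on which they differ: /ʏ/ is [-back] while /u/ is [+back]; /ʏ/ is [-tense] while /u/ is [+tense].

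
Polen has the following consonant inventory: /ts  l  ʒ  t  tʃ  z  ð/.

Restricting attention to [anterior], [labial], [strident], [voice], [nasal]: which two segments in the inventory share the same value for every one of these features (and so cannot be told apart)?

On the given features, /ð/ and /l/ have an identical profile: [+anterior], [-labial], [-strident], [+voice], [-nasal]. No other two segments in the inventory coincide on all 5 features. (They do differ in [sonorant] and [lateral], which are not among the given features.)

ð, l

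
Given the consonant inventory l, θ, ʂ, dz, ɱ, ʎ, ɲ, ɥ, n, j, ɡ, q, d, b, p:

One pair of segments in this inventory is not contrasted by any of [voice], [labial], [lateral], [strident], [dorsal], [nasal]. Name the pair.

/j/ (palatal glide) and /ɡ/ (voiced velar stop) are both [+voice], [−labial], [−lateral], [−strident], [+dorsal], [−nasal], so none of the listed features separates them. (They do differ in [sonorant], [continuant] and [back], which are not among the given features.) Every other pair in the inventory differs on at least one listed feature.

j, ɡ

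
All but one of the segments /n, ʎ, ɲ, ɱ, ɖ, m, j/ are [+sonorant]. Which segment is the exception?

Every segment except /ɖ/ is [+sonorant]. /ɖ/ (voiced retroflex stop) is [−sonorant], so it is the exception.

ɖ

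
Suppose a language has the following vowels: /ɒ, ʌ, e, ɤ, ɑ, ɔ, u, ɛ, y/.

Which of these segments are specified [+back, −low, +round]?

Among the inventory, the [+back] segments are /ɒ, ʌ, ɤ, ɑ, ɔ, u/.
Within that set, [−low] gives /ʌ, ɤ, ɔ, u/.
Of those, [+round] leaves /ɔ, u/.

ɔ, u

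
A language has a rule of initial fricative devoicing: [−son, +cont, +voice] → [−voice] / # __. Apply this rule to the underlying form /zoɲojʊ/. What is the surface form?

[soɲojʊ]

Only the initial segment /z/ is both word-initial and matches the structural description. It is a voiced alveolar fricative, so [−son, +cont, +voice] holds; changing it to [−voice] with all other features held fixed yields /s/ (voiceless alveolar fricative). No other segment meets both the structural description and the environment, so the output is [soɲojʊ].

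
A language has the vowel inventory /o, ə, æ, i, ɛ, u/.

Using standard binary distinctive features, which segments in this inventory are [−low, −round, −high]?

Checking each segment against [−low], [−round], [−high]: /ə/ (mid central vowel (schwa)), /ɛ/ (mid front unrounded lax vowel) satisfy every feature; every other segment in the inventory fails at least one.

ə, ɛ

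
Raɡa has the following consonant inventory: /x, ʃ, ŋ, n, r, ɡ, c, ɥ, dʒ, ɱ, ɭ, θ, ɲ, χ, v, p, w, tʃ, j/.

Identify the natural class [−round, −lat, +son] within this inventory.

Checking each segment against [−round], [−lateral], [+sonorant]: /ŋ/ (velar nasal), /n/ (alveolar nasal), /r/ (alveolar trill), /ɱ/ (labiodental nasal), /ɲ/ (palatal nasal), /j/ (palatal glide) satisfy every feature; every other segment in the inventory fails at least one.

ŋ, n, r, ɱ, ɲ, j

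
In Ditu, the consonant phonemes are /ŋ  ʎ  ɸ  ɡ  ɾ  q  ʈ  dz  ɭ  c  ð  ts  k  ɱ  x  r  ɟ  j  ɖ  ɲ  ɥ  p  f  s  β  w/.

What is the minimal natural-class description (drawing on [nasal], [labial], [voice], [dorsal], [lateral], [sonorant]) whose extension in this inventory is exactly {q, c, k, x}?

[−voice, +dorsal]

/q, c, k, x/ are all [−voice], [+dorsal], and no other segment in the inventory matches both values. Dropping any one of them over-generates: [+dorsal] alone would also admit /ŋ, ʎ, ɡ, ɟ, …/; [−voice] alone would also admit /ɸ, ʈ, ts, p, …/. No other single listed feature picks out exactly this set either, so fewer than two features will not do.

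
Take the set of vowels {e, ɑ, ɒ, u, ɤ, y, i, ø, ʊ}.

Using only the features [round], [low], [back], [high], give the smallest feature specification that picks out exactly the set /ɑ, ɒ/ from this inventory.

/ɑ, ɒ/ are exactly the [+low] segments in the inventory, so a single feature suffices.

[+low]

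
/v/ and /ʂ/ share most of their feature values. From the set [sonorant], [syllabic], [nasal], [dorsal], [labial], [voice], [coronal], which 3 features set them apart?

/v/ is the voiced labiodental fricative and /ʂ/ is the voiceless retroflex fricative. Both are [-sonorant], [-syllabic], [-nasal], [-dorsal]. /v/ is [+voice] while /ʂ/ is [-voice]; /v/ is [+labial] while /ʂ/ is [-labial]; /v/ is [-coronal] while /ʂ/ is [+coronal], so the distinguishing features are [voice], [labial], [coronal].

[voice], [labial], [coronal]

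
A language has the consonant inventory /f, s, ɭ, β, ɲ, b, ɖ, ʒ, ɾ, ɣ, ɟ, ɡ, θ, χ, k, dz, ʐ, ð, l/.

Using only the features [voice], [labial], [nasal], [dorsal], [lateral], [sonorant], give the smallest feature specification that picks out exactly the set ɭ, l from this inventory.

[+lateral]

The target set is precisely the extension of [+lateral] in this inventory.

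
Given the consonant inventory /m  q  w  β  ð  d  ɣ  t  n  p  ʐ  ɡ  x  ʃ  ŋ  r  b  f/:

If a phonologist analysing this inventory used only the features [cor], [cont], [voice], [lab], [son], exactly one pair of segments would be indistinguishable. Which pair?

ʐ, ð

Both /ʐ/ and /ð/ are [+coronal], [+continuant], [+voice], [−labial], [−sonorant]. Since the list omits [strident], [anterior] and [distributed] — which do distinguish the voiced retroflex fricative from the voiced dental fricative — this pair collapses; all other pairs remain distinct.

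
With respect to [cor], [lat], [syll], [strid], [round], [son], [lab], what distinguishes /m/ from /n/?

[labial], [coronal]

/m/ (bilabial nasal) and /n/ (alveolar nasal) agree on [−lateral], [−syllabic], [−strident], [−round], [+sonorant]. They differ on [labial] (/m/ [+], /n/ [−]), [coronal] (/m/ [−], /n/ [+]).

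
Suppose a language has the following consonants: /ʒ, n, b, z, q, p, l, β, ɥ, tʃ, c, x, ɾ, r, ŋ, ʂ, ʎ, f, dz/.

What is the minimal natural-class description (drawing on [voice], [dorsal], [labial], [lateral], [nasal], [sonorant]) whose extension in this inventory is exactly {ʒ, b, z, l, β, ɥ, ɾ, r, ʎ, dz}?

[+voice, -nasal]

Every target segment is [+voice], [-nasal]; each remaining inventory member fails at least one of these. Each conjunct is needed — [-nasal] alone would also admit /q, p, tʃ, c, …/; [+voice] alone would also admit /n, ŋ/ — and no other single listed feature has exactly this extension, so two is the minimum.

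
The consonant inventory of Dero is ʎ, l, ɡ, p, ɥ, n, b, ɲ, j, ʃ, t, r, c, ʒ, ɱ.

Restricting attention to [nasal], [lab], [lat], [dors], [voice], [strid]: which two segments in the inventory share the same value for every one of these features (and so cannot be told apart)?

j, ɡ

On the given features, /j/ and /ɡ/ have an identical profile: [-nasal], [-labial], [-lateral], [+dorsal], [+voice], [-strident]. No other two segments in the inventory coincide on all 6 features. (They do differ in [sonorant], [continuant] and [back], which are not among the given features.)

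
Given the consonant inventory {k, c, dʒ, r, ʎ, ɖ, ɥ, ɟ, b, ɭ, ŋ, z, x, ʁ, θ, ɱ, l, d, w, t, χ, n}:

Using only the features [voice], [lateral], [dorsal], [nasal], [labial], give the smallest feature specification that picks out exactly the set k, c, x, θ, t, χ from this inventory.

[−voice]

Every target segment is [−voice] and no other inventory member is, so one feature is enough.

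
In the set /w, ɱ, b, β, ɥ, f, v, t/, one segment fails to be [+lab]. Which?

t

Every segment except /t/ is [+labial]. /t/ (voiceless alveolar stop) is [−labial], so it is the exception.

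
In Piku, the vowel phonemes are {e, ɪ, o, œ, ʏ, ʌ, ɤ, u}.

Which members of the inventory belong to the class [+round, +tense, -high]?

o

Checking each segment against [+round], [+tense], [-high]: /o/ (mid back rounded tense vowel) satisfies every feature; every other segment in the inventory fails at least one.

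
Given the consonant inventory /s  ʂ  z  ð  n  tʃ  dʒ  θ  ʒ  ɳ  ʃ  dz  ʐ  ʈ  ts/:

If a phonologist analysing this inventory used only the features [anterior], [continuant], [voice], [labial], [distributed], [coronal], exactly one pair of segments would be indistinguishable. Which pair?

n, dz

Both /n/ and /dz/ are [+anterior], [-continuant], [+voice], [-labial], [-distributed], [+coronal]. Since the list omits [sonorant], [nasal] and [strident] — which do distinguish the alveolar nasal from the voiced alveolar affricate — this pair collapses; all other pairs remain distinct.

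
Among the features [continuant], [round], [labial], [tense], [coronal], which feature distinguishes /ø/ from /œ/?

[tense]

/ø/ (mid front rounded tense vowel) and /œ/ (mid front rounded lax vowel) agree on [+continuant], [+round], [+labial], [−coronal]. They differ on [tense] (/ø/ [+], /œ/ [−]).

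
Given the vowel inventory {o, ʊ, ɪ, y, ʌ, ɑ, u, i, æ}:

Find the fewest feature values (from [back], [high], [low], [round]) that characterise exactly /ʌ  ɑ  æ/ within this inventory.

[−high, −round]

The class [−high], [−round] has exactly /ʌ, ɑ, æ/ as its extension in this inventory. No smaller conjunction from the listed features achieves this: [−round] alone would also admit /ɪ, i/; [−high] alone would also admit /o/; and checking the remaining single features turns up none with this extension.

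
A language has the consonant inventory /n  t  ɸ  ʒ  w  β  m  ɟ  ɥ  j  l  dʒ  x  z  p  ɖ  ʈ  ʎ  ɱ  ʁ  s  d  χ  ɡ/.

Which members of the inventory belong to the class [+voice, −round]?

Checking each segment against [+voice], [−round]: /n/ (alveolar nasal), /ʒ/ (voiced postalveolar fricative), /β/ (voiced bilabial fricative), /m/ (bilabial nasal), /ɟ/ (voiced palatal stop), /j/ (palatal glide), among others, satisfy every feature; every other segment in the inventory fails at least one.

n, ʒ, β, m, ɟ, j, l, dʒ, z, ɖ, ʎ, ɱ, ʁ, d, ɡ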